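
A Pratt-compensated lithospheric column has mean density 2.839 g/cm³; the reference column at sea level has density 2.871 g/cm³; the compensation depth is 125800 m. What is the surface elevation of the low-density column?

ρ_ref D = ρ (D + h) → h = D (ρ_ref − ρ)/ρ.
h = 125800 m × (2.871 − 2.839)/2.839 = 1420 m.

1420 m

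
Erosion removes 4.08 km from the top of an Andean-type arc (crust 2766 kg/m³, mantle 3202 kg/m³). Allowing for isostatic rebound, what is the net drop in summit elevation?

Rebound u = e ρ_c/ρ_m = 4.08 km × 2766/3202 = 3.524 km.
Net surface drop = e − u = 4.08 km − 3.524 km = e (ρ_m − ρ_c)/ρ_m = 0.556 km.

0.556 km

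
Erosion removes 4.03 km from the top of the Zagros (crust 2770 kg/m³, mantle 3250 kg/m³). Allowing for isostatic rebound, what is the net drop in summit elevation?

0.595 km

Rebound u = e ρ_c/ρ_m = 4.03 km × 2770/3250 = 3.435 km.
Net surface drop = e − u = 4.03 km − 3.435 km = e (ρ_m − ρ_c)/ρ_m = 0.595 km.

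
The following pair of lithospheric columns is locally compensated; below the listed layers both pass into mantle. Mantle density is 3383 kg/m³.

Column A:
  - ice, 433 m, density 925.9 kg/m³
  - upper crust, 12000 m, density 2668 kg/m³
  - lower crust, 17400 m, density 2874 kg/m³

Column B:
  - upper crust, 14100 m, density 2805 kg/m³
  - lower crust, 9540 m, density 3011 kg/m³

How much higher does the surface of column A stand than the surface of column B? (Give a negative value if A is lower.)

2010 m

For any compensation level in the mantle, the mantle terms cancel and isostasy reduces to e = (Σt_A − Σt_B) − (Σ(ρt)_A − Σ(ρt)_B) / ρ_m.
Σt_A = 29833 m; Σt_B = 23640 m; Σ(ρt)_A = 82424514.7; Σ(ρt)_B = 68275440 (in m·kg/m³).
e = (29833 − 23640) − (82424514.7 − 68275440) / 3383 = 2010 m.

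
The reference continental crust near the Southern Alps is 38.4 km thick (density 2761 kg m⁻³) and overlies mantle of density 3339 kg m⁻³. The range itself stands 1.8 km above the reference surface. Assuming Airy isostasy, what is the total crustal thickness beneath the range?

48.8 km

Root depth r = h ρ_c / (ρ_m − ρ_c) = 1.8 km × 2761 / 578 = 8.598 km.
Total thickness = T + h + r = 38.4 km + 1.8 km + 8.598 km = 48.8 km.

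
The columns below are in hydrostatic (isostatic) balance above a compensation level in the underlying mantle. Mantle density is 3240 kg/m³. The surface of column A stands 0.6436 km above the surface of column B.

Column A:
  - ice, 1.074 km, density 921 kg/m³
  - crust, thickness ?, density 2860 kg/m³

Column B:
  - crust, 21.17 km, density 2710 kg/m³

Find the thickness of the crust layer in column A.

Take the compensation level at the base of the deeper column (depth z_c below the surface of column A) and equate Σ ρ_i t_i down to z_c; mantle fills any gap and the z_c terms cancel.
Column A: 1.074×921 + x×2860 + (z_c − 1.074 − x)×3240
Column B: 0.6436×0 + 21.17×2710 + (z_c − 0.6436 − 21.17)×3240
The z_c×3240 term appears on both sides and cancels. Collect the known terms of each column as K = Σ(ρt)_known − 3240 × (depth of known layers): K_A = 989.154 − 3240×1.074 = −2490.606; K_B = 57370.7 − 3240×(0.6436 + 21.17) = −13305.364.
Balance: K_A − x×(3240 − 2860) = K_B, so x = (K_A − K_B)/(3240 − 2860) = 10814.8/380 = 28.5 km.

28.5 km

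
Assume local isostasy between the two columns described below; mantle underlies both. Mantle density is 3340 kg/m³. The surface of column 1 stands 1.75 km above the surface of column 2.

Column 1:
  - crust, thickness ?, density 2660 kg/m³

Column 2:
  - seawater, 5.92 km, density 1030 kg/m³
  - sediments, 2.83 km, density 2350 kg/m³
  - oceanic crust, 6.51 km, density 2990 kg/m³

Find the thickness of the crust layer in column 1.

36.2 km

Take the compensation level at the base of the deeper column (depth z_c below the surface of column 1) and equate Σ ρ_i t_i down to z_c; mantle fills any gap and the z_c terms cancel.
Column 1: x×2660 + (z_c − 0 − x)×3340
Column 2: 1.75×0 + 5.92×1030 + 2.83×2350 + 6.51×2990 + (z_c − 1.75 − 15.26)×3340
The z_c×3340 term appears on both sides and cancels. Collect the known terms of each column as K = Σ(ρt)_known − 3340 × (depth of known layers): K_1 = 0 − 3340×0 = 0; K_2 = 32213 − 3340×(1.75 + 15.26) = −24600.4.
Balance: K_1 − x×(3340 − 2660) = K_2, so x = (K_1 − K_2)/(3340 − 2660) = 24600.4/680 = 36.2 km.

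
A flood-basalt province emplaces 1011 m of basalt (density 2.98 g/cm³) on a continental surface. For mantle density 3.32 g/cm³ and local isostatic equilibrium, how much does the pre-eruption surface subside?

Subaerial loading: s = t ρ_load / ρ_m.
s = 1011 m × 2.98/3.32 = 907 m.

907 m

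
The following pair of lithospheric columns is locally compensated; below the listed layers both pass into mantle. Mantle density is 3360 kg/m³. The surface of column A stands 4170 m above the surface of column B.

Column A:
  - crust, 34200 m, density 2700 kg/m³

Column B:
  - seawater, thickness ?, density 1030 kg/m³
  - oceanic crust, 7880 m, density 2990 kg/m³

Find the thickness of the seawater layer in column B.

Take the compensation level at the base of the deeper column (depth z_c below the surface of column A) and equate Σ ρ_i t_i down to z_c; mantle fills any gap and the z_c terms cancel.
Column A: 34200×2700 + (z_c − 34200)×3360
Column B: 4170×0 + x×1030 + 7880×2990 + (z_c − 4170 − 7880 − x)×3360
The z_c×3360 term appears on both sides and cancels. Collect the known terms of each column as K = Σ(ρt)_known − 3360 × (depth of known layers): K_A = 92340000 − 3360×34200 = −22572000; K_B = 23561200 − 3360×(4170 + 7880) = −16926800.
Balance: K_A = K_B − x×(3360 − 1030), so x = (K_B − K_A)/(3360 − 1030) = 5645200/2330 = 2420 m.

2420 m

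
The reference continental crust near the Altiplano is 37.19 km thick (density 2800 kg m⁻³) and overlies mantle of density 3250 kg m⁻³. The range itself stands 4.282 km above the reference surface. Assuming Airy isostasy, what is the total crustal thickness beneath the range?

Root depth r = h ρ_c / (ρ_m − ρ_c) = 4.282 km × 2800 / 450 = 26.64 km.
Total thickness = T + h + r = 37.19 km + 4.282 km + 26.64 km = 68.1 km.

68.1 km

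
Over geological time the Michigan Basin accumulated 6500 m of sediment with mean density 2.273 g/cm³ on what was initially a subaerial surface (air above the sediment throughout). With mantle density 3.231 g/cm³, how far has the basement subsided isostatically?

4570 m

Subaerial load: s = t ρ_sed / ρ_m = 6500 m × 2.273/3.231 = 4570 m.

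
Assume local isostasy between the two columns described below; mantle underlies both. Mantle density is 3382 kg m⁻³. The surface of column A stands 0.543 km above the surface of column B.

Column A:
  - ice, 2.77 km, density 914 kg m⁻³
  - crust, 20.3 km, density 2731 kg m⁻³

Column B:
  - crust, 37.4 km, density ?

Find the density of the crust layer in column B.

Take the compensation level at the base of the deeper column (depth z_c below the surface of column A) and equate Σ ρ_i t_i down to z_c; mantle fills any gap and the z_c terms cancel.
Column A: 2.77×914 + 20.3×2731 + (z_c − 23.07)×3382
Column B: 0.543×0 + 37.4×ρ + (z_c − 0.543 − 37.4)×3382
The z_c×3382 term appears on both sides and cancels. Collect the known terms of each column as K = Σ(ρt)_known − 3382 × (depth of known layers): K_A = 57971.08 − 3382×23.07 = −20051.66; K_B = 0 − 3382×(0.543 + 37.4) = −128323.226.
Balance: K_A = K_B + 37.4×ρ, so ρ = (K_A − K_B)/37.4 = 108272/37.4 = 2890 kg m⁻³.

2890 kg m⁻³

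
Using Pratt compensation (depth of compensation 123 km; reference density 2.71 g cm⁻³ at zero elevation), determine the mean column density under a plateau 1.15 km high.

Pratt balance: ρ_ref D = ρ (D + h).
ρ = ρ_ref D/(D + h) = 2.71 × 123 km/(123 km + 1.15 km) = 2.68 g cm⁻³.

2.68 g cm⁻³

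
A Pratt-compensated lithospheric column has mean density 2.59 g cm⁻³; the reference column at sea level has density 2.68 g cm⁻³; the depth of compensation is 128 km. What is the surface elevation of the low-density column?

ρ_ref D = ρ (D + h) → h = D (ρ_ref − ρ)/ρ.
h = 128 km × (2.68 − 2.59)/2.59 = 4.45 km.

4.45 km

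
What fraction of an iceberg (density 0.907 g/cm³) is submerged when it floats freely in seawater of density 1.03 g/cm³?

88.1%

Submerged fraction = ρ_obj/ρ_fluid = 0.907/1.03 = 88.1%.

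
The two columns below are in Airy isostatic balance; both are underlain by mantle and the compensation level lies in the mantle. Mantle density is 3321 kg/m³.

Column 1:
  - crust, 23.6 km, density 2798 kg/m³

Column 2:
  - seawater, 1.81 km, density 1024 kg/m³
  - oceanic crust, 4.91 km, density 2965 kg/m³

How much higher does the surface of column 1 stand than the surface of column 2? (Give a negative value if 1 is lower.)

1.94 km

For any compensation level in the mantle, the mantle terms cancel and isostasy reduces to e = (Σt_1 − Σt_2) − (Σ(ρt)_1 − Σ(ρt)_2) / ρ_m.
Σt_1 = 23.6 km; Σt_2 = 6.72 km; Σ(ρt)_1 = 66032.8; Σ(ρt)_2 = 16411.59 (in km·kg/m³).
e = (23.6 − 6.72) − (66032.8 − 16411.59) / 3321 = 1.94 km.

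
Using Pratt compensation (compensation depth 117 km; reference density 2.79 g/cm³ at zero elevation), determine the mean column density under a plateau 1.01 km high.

Pratt balance: ρ_ref D = ρ (D + h).
ρ = ρ_ref D/(D + h) = 2.79 × 117 km/(117 km + 1.01 km) = 2.77 g/cm³.

2.77 g/cm³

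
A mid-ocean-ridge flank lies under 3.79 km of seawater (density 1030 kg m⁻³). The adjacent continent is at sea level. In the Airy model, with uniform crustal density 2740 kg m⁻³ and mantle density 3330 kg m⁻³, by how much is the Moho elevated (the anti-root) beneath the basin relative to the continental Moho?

11 km

In Airy isostatic equilibrium: replacing crust with seawater at the top is compensated by replacing crust with mantle at the base: d (ρ_c − ρ_w) = a (ρ_m − ρ_c).
a = d (ρ_c − ρ_w)/(ρ_m − ρ_c) = 3.79 km × 1710/590 = 11 km.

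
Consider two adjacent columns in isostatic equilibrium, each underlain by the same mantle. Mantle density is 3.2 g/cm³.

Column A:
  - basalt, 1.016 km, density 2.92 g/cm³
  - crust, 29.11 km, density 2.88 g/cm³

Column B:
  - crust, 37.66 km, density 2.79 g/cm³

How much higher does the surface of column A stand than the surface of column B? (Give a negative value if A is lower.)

For any compensation level in the mantle, the mantle terms cancel and isostasy reduces to e = (Σt_A − Σt_B) − (Σ(ρt)_A − Σ(ρt)_B) / ρ_m.
Σt_A = 30.126 km; Σt_B = 37.66 km; Σ(ρt)_A = 86.80352; Σ(ρt)_B = 105.0714 (in km·g/cm³).
e = (30.126 − 37.66) − (86.80352 − 105.0714) / 3.2 = −1.83 km.

−1.83 km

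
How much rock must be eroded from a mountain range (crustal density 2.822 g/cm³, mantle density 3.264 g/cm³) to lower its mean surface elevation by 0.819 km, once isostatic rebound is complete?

6.05 km

Net drop Δ = e − u = e − e ρ_c/ρ_m = e (ρ_m − ρ_c)/ρ_m.
e = Δ ρ_m/(ρ_m − ρ_c) = 0.819 km × 3.264/0.442 = 6.05 km.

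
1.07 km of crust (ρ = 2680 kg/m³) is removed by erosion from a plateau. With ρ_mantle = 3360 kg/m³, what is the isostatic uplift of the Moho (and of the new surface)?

Unloading: uplift u = e ρ_c/ρ_m = 1.07 km × 2680/3360 = 0.853 km.

0.853 km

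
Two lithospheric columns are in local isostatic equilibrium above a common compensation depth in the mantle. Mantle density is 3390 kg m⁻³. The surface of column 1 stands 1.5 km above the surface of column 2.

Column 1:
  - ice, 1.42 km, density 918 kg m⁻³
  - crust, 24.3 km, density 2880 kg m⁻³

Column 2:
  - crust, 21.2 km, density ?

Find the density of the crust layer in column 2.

Take the compensation level at the base of the deeper column (depth z_c below the surface of column 1) and equate Σ ρ_i t_i down to z_c; mantle fills any gap and the z_c terms cancel.
Column 1: 1.42×918 + 24.3×2880 + (z_c − 25.72)×3390
Column 2: 1.5×0 + 21.2×ρ + (z_c − 1.5 − 21.2)×3390
The z_c×3390 term appears on both sides and cancels. Collect the known terms of each column as K = Σ(ρt)_known − 3390 × (depth of known layers): K_1 = 71287.56 − 3390×25.72 = −15903.24; K_2 = 0 − 3390×(1.5 + 21.2) = −76953.
Balance: K_1 = K_2 + 21.2×ρ, so ρ = (K_1 − K_2)/21.2 = 61049.8/21.2 = 2880 kg m⁻³.

2880 kg m⁻³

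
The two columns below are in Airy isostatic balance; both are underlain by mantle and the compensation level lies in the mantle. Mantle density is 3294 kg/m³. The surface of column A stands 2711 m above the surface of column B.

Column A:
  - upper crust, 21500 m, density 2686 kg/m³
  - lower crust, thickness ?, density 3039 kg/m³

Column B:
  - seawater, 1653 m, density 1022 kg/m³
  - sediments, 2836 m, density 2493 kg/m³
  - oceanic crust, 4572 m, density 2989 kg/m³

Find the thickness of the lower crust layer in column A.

12900 m

Take the compensation level at the base of the deeper column (depth z_c below the surface of column A) and equate Σ ρ_i t_i down to z_c; mantle fills any gap and the z_c terms cancel.
Column A: 21500×2686 + x×3039 + (z_c − 21500 − x)×3294
Column B: 2711×0 + 1653×1022 + 2836×2493 + 4572×2989 + (z_c − 2711 − 9061)×3294
The z_c×3294 term appears on both sides and cancels. Collect the known terms of each column as K = Σ(ρt)_known − 3294 × (depth of known layers): K_A = 57749000 − 3294×21500 = −13072000; K_B = 22425222 − 3294×(2711 + 9061) = −16351746.
Balance: K_A − x×(3294 − 3039) = K_B, so x = (K_A − K_B)/(3294 − 3039) = 3279750/255 = 12900 m.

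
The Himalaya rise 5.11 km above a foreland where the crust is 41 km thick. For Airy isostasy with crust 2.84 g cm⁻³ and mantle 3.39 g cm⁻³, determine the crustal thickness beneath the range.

Root depth r = h ρ_c / (ρ_m − ρ_c) = 5.11 km × 2.84 / 0.55 = 26.39 km.
Total thickness = T + h + r = 41 km + 5.11 km + 26.39 km = 72.5 km.

72.5 km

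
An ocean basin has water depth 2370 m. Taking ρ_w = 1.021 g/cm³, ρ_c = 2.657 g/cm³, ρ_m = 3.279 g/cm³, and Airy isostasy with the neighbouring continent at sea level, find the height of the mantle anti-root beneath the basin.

6230 m

By Archimedes' principle applied to the lithosphere: replacing crust with seawater at the top is compensated by replacing crust with mantle at the base: d (ρ_c − ρ_w) = a (ρ_m − ρ_c).
a = d (ρ_c − ρ_w)/(ρ_m − ρ_c) = 2370 m × 1.636/0.622 = 6230 m.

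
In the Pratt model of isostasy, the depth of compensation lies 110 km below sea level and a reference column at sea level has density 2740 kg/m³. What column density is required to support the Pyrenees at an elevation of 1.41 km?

2710 kg/m³

Pratt balance: ρ_ref D = ρ (D + h).
ρ = ρ_ref D/(D + h) = 2740 × 110 km/(110 km + 1.41 km) = 2710 kg/m³.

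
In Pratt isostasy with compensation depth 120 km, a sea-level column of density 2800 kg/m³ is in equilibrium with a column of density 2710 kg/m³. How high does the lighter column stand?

3.99 km

ρ_ref D = ρ (D + h) → h = D (ρ_ref − ρ)/ρ.
h = 120 km × (2800 − 2710)/2710 = 3.99 km.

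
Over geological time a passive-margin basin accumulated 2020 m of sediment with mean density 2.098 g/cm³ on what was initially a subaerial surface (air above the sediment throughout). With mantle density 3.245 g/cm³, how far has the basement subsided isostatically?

1310 m

Subaerial load: s = t ρ_sed / ρ_m = 2020 m × 2.098/3.245 = 1310 m.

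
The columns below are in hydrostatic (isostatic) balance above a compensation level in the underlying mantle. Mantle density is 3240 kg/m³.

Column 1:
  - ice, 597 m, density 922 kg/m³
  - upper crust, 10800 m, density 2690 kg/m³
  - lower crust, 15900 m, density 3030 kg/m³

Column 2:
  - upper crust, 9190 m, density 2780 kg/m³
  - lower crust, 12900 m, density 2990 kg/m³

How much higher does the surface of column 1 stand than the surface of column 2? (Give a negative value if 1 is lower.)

991 m

For any compensation level in the mantle, the mantle terms cancel and isostasy reduces to e = (Σt_1 − Σt_2) − (Σ(ρt)_1 − Σ(ρt)_2) / ρ_m.
Σt_1 = 27297 m; Σt_2 = 22090 m; Σ(ρt)_1 = 77779434; Σ(ρt)_2 = 64119200 (in m·kg/m³).
e = (27297 − 22090) − (77779434 − 64119200) / 3240 = 991 m.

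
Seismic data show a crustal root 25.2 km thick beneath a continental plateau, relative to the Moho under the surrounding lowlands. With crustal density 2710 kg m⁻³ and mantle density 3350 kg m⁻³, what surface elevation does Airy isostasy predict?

5.95 km

For local isostatic compensation: ρ_c h = (ρ_m − ρ_c) r.
h = r (ρ_m − ρ_c) / ρ_c = 25.2 km × (3350 − 2710) / 2710 = 5.95 km.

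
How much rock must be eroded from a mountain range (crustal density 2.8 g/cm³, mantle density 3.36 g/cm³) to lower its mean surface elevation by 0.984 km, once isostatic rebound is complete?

5.9 km

Net drop Δ = e − u = e − e ρ_c/ρ_m = e (ρ_m − ρ_c)/ρ_m.
e = Δ ρ_m/(ρ_m − ρ_c) = 0.984 km × 3.36/0.56 = 5.9 km.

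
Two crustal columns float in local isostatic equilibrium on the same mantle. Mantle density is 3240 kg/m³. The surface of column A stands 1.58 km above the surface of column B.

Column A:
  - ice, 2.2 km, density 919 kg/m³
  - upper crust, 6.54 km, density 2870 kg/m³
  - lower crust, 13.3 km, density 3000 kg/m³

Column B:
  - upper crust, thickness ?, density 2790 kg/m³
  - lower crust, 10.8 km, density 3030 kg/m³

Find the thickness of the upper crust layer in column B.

Take the compensation level at the base of the deeper column (depth z_c below the surface of column A) and equate Σ ρ_i t_i down to z_c; mantle fills any gap and the z_c terms cancel.
Column A: 2.2×919 + 6.54×2870 + 13.3×3000 + (z_c − 22.04)×3240
Column B: 1.58×0 + x×2790 + 10.8×3030 + (z_c − 1.58 − 10.8 − x)×3240
The z_c×3240 term appears on both sides and cancels. Collect the known terms of each column as K = Σ(ρt)_known − 3240 × (depth of known layers): K_A = 60691.6 − 3240×22.04 = −10718; K_B = 32724 − 3240×(1.58 + 10.8) = −7387.2.
Balance: K_A = K_B − x×(3240 − 2790), so x = (K_B − K_A)/(3240 − 2790) = 3330.8/450 = 7.4 km.

7.4 km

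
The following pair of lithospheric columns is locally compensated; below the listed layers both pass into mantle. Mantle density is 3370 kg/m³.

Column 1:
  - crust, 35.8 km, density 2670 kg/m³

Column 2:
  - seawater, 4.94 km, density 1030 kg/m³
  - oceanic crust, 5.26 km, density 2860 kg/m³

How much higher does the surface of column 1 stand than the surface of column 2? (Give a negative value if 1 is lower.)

3.21 km

For any compensation level in the mantle, the mantle terms cancel and isostasy reduces to e = (Σt_1 − Σt_2) − (Σ(ρt)_1 − Σ(ρt)_2) / ρ_m.
Σt_1 = 35.8 km; Σt_2 = 10.2 km; Σ(ρt)_1 = 95586; Σ(ρt)_2 = 20131.8 (in km·kg/m³).
e = (35.8 − 10.2) − (95586 − 20131.8) / 3370 = 3.21 km.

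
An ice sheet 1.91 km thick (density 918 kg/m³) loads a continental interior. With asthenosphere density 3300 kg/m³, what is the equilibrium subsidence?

0.531 km

By Archimedes' principle applied to the lithosphere: the ice load ρ_ice t is balanced by mantle displaced below, ρ_m s.
s = t ρ_ice / ρ_m = 1.91 km × 918/3300 = 0.531 km.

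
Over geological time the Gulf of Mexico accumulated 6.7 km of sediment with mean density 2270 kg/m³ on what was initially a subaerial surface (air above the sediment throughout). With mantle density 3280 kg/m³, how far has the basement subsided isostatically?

Subaerial load: s = t ρ_sed / ρ_m = 6.7 km × 2270/3280 = 4.64 km.

4.64 km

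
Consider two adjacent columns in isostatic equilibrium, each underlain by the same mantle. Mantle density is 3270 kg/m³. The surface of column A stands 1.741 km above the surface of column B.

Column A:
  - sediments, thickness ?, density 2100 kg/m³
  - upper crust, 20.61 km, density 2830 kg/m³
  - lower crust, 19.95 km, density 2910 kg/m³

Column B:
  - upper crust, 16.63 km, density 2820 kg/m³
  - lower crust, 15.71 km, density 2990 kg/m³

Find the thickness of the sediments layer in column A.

Take the compensation level at the base of the deeper column (depth z_c below the surface of column A) and equate Σ ρ_i t_i down to z_c; mantle fills any gap and the z_c terms cancel.
Column A: x×2100 + 20.61×2830 + 19.95×2910 + (z_c − 40.56 − x)×3270
Column B: 1.741×0 + 16.63×2820 + 15.71×2990 + (z_c − 1.741 − 32.34)×3270
The z_c×3270 term appears on both sides and cancels. Collect the known terms of each column as K = Σ(ρt)_known − 3270 × (depth of known layers): K_A = 116380.8 − 3270×40.56 = −16250.4; K_B = 93869.5 − 3270×(1.741 + 32.34) = −17575.37.
Balance: K_A − x×(3270 − 2100) = K_B, so x = (K_A − K_B)/(3270 − 2100) = 1324.97/1170 = 1.13 km.

1.13 km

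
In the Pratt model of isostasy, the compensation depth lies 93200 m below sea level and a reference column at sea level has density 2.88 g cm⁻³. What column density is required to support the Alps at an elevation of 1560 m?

Pratt balance: ρ_ref D = ρ (D + h).
ρ = ρ_ref D/(D + h) = 2.88 × 93200 m/(93200 m + 1560 m) = 2.83 g cm⁻³.

2.83 g cm⁻³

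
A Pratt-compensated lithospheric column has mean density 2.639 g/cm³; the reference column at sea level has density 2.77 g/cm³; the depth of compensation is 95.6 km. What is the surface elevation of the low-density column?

ρ_ref D = ρ (D + h) → h = D (ρ_ref − ρ)/ρ.
h = 95.6 km × (2.77 − 2.639)/2.639 = 4.75 km.

4.75 km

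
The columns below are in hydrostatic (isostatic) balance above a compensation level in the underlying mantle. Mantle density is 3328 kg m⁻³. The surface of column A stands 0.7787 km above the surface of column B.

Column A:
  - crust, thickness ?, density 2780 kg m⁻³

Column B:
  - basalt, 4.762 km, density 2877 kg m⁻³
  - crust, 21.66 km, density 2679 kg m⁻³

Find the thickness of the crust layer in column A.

34.3 km

Take the compensation level at the base of the deeper column (depth z_c below the surface of column A) and equate Σ ρ_i t_i down to z_c; mantle fills any gap and the z_c terms cancel.
Column A: x×2780 + (z_c − 0 − x)×3328
Column B: 0.7787×0 + 4.762×2877 + 21.66×2679 + (z_c − 0.7787 − 26.422)×3328
The z_c×3328 term appears on both sides and cancels. Collect the known terms of each column as K = Σ(ρt)_known − 3328 × (depth of known layers): K_A = 0 − 3328×0 = 0; K_B = 71727.414 − 3328×(0.7787 + 26.422) = −18796.5156.
Balance: K_A − x×(3328 − 2780) = K_B, so x = (K_A − K_B)/(3328 − 2780) = 18796.5/548 = 34.3 km.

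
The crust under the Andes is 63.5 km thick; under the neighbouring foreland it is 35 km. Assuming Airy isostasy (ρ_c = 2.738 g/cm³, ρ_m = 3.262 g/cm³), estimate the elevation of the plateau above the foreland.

4.58 km

Excess crust Δ = 63.5 km − 35 km = 28.5 km, split between elevation h and root r with h + r = Δ.
Airy balance ρ_c h = (ρ_m − ρ_c) r gives r = h ρ_c/(ρ_m − ρ_c), so h (1 + ρ_c/(ρ_m − ρ_c)) = Δ, i.e. h = Δ (ρ_m − ρ_c)/ρ_m.
h = 28.5 km × 0.524/3.262 = 4.58 km.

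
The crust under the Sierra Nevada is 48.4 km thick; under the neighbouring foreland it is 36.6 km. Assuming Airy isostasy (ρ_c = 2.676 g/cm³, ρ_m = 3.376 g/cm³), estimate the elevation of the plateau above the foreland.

2.45 km

Excess crust Δ = 48.4 km − 36.6 km = 11.8 km, split between elevation h and root r with h + r = Δ.
Airy balance ρ_c h = (ρ_m − ρ_c) r gives r = h ρ_c/(ρ_m − ρ_c), so h (1 + ρ_c/(ρ_m − ρ_c)) = Δ, i.e. h = Δ (ρ_m − ρ_c)/ρ_m.
h = 11.8 km × 0.7/3.376 = 2.45 km.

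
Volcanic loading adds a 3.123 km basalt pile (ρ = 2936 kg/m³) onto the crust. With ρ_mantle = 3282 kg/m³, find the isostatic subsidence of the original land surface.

Subaerial loading: s = t ρ_load / ρ_m.
s = 3.123 km × 2936/3282 = 2.79 km.

2.79 km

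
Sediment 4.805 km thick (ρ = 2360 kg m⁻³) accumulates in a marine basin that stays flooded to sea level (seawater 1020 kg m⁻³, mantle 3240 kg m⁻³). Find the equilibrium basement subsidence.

2.9 km

Submarine loading: the sediment displaces seawater, and the subsidence is in turn flooded, so s (ρ_m − ρ_w) = t (ρ_sed − ρ_w).
s = 4.805 km × (2360 − 1020) / (3240 − 1020) = 2.9 km.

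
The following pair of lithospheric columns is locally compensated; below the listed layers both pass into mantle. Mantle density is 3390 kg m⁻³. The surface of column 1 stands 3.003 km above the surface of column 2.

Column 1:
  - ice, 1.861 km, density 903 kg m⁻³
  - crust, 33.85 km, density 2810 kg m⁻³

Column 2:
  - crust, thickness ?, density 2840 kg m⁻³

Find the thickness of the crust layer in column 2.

Take the compensation level at the base of the deeper column (depth z_c below the surface of column 1) and equate Σ ρ_i t_i down to z_c; mantle fills any gap and the z_c terms cancel.
Column 1: 1.861×903 + 33.85×2810 + (z_c − 35.711)×3390
Column 2: 3.003×0 + x×2840 + (z_c − 3.003 − 0 − x)×3390
The z_c×3390 term appears on both sides and cancels. Collect the known terms of each column as K = Σ(ρt)_known − 3390 × (depth of known layers): K_1 = 96798.983 − 3390×35.711 = −24261.307; K_2 = 0 − 3390×(3.003 + 0) = −10180.17.
Balance: K_1 = K_2 − x×(3390 − 2840), so x = (K_2 − K_1)/(3390 − 2840) = 14081.1/550 = 25.6 km.

25.6 km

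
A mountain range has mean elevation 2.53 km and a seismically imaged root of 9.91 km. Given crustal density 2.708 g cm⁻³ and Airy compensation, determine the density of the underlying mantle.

3.4 g cm⁻³

Airy balance: ρ_c h = (ρ_m − ρ_c) r → ρ_m = ρ_c (1 + h/r).
ρ_m = 2.708 × (1 + 2.53 km/9.91 km) = 3.4 g cm⁻³.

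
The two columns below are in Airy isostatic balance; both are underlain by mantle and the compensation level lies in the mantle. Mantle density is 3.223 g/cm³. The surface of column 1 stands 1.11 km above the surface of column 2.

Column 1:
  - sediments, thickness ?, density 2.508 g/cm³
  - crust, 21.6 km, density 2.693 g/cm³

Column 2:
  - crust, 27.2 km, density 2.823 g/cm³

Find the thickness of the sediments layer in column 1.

4.21 km

Take the compensation level at the base of the deeper column (depth z_c below the surface of column 1) and equate Σ ρ_i t_i down to z_c; mantle fills any gap and the z_c terms cancel.
Column 1: x×2.508 + 21.6×2.693 + (z_c − 21.6 − x)×3.223
Column 2: 1.11×0 + 27.2×2.823 + (z_c − 1.11 − 27.2)×3.223
The z_c×3.223 term appears on both sides and cancels. Collect the known terms of each column as K = Σ(ρt)_known − 3.223 × (depth of known layers): K_1 = 58.1688 − 3.223×21.6 = −11.448; K_2 = 76.7856 − 3.223×(1.11 + 27.2) = −14.45753.
Balance: K_1 − x×(3.223 − 2.508) = K_2, so x = (K_1 − K_2)/(3.223 − 2.508) = 3.00953/0.715 = 4.21 km.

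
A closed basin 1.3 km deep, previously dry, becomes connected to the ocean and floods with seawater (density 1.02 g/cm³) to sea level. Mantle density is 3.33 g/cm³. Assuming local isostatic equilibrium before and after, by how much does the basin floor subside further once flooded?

0.574 km

After flooding the water column is d + s deep. Its weight must equal the weight of mantle displaced by the extra subsidence s: (d + s) ρ_w = s ρ_m.
s = d ρ_w / (ρ_m − ρ_w) = 1.3 km × 1.02/(3.33 − 1.02) = 0.574 km.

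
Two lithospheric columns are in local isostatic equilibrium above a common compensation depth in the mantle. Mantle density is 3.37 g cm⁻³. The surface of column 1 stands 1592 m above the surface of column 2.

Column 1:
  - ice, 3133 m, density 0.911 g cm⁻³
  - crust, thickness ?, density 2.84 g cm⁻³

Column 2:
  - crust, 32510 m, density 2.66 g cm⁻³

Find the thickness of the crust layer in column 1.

Take the compensation level at the base of the deeper column (depth z_c below the surface of column 1) and equate Σ ρ_i t_i down to z_c; mantle fills any gap and the z_c terms cancel.
Column 1: 3133×0.911 + x×2.84 + (z_c − 3133 − x)×3.37
Column 2: 1592×0 + 32510×2.66 + (z_c − 1592 − 32510)×3.37
The z_c×3.37 term appears on both sides and cancels. Collect the known terms of each column as K = Σ(ρt)_known − 3.37 × (depth of known layers): K_1 = 2854.163 − 3.37×3133 = −7704.047; K_2 = 86476.6 − 3.37×(1592 + 32510) = −28447.14.
Balance: K_1 − x×(3.37 − 2.84) = K_2, so x = (K_1 − K_2)/(3.37 − 2.84) = 20743.1/0.53 = 39100 m.

39100 m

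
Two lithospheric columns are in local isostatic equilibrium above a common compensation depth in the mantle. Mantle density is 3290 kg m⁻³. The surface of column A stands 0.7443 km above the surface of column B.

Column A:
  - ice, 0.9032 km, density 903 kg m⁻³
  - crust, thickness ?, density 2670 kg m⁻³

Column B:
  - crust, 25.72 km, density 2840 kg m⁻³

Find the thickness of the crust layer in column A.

19.1 km

Take the compensation level at the base of the deeper column (depth z_c below the surface of column A) and equate Σ ρ_i t_i down to z_c; mantle fills any gap and the z_c terms cancel.
Column A: 0.9032×903 + x×2670 + (z_c − 0.9032 − x)×3290
Column B: 0.7443×0 + 25.72×2840 + (z_c − 0.7443 − 25.72)×3290
The z_c×3290 term appears on both sides and cancels. Collect the known terms of each column as K = Σ(ρt)_known − 3290 × (depth of known layers): K_A = 815.5896 − 3290×0.9032 = −2155.9384; K_B = 73044.8 − 3290×(0.7443 + 25.72) = −14022.747.
Balance: K_A − x×(3290 − 2670) = K_B, so x = (K_A − K_B)/(3290 − 2670) = 11866.8/620 = 19.1 km.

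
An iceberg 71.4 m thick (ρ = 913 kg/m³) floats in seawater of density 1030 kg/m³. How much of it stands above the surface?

8.11 m

Floating equilibrium: submerged depth d = t ρ_obj/ρ_fluid = 71.4 m × 913/1030 = 63.29 m.
Freeboard = t − d = 71.4 m − 63.29 m = 8.11 m.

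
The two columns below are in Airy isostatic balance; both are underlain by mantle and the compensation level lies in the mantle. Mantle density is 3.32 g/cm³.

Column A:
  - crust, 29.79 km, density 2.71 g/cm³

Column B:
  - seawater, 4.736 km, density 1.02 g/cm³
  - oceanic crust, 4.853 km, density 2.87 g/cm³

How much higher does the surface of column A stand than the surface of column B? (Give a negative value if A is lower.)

For any compensation level in the mantle, the mantle terms cancel and isostasy reduces to e = (Σt_A − Σt_B) − (Σ(ρt)_A − Σ(ρt)_B) / ρ_m.
Σt_A = 29.79 km; Σt_B = 9.589 km; Σ(ρt)_A = 80.7309; Σ(ρt)_B = 18.75883 (in km·g/cm³).
e = (29.79 − 9.589) − (80.7309 − 18.75883) / 3.32 = 1.53 km.

1.53 km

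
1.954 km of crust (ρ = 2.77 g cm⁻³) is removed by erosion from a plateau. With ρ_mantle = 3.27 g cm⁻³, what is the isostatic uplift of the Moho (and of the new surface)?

1.66 km

Unloading: uplift u = e ρ_c/ρ_m = 1.954 km × 2.77/3.27 = 1.66 km.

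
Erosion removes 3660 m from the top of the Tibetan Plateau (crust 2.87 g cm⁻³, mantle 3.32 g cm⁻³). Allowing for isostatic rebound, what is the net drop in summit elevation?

496 m

Rebound u = e ρ_c/ρ_m = 3660 m × 2.87/3.32 = 3164 m.
Net surface drop = e − u = 3660 m − 3164 m = e (ρ_m − ρ_c)/ρ_m = 496 m.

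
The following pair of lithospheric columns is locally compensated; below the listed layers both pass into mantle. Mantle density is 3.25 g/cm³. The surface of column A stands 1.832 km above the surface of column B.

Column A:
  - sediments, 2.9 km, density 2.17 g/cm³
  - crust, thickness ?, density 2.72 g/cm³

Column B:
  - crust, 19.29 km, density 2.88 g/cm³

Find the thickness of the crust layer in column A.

Take the compensation level at the base of the deeper column (depth z_c below the surface of column A) and equate Σ ρ_i t_i down to z_c; mantle fills any gap and the z_c terms cancel.
Column A: 2.9×2.17 + x×2.72 + (z_c − 2.9 − x)×3.25
Column B: 1.832×0 + 19.29×2.88 + (z_c − 1.832 − 19.29)×3.25
The z_c×3.25 term appears on both sides and cancels. Collect the known terms of each column as K = Σ(ρt)_known − 3.25 × (depth of known layers): K_A = 6.293 − 3.25×2.9 = −3.132; K_B = 55.5552 − 3.25×(1.832 + 19.29) = −13.0913.
Balance: K_A − x×(3.25 − 2.72) = K_B, so x = (K_A − K_B)/(3.25 − 2.72) = 9.9593/0.53 = 18.8 km.

18.8 km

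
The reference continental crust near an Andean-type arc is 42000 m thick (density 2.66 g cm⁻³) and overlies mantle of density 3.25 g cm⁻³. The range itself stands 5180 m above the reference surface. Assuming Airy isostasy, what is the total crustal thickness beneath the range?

Root depth r = h ρ_c / (ρ_m − ρ_c) = 5180 m × 2.66 / 0.59 = 23350 m.
Total thickness = T + h + r = 42000 m + 5180 m + 23350 m = 70500 m.

70500 m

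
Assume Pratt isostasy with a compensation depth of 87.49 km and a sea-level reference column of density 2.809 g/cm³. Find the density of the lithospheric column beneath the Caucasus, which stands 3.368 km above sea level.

Pratt balance: ρ_ref D = ρ (D + h).
ρ = ρ_ref D/(D + h) = 2.809 × 87.49 km/(87.49 km + 3.368 km) = 2.7 g/cm³.

2.7 g/cm³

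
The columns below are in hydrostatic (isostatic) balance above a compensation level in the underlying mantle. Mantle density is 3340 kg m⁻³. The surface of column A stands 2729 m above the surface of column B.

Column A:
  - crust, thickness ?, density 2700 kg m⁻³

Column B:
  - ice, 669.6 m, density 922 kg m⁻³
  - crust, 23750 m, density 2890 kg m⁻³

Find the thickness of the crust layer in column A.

Take the compensation level at the base of the deeper column (depth z_c below the surface of column A) and equate Σ ρ_i t_i down to z_c; mantle fills any gap and the z_c terms cancel.
Column A: x×2700 + (z_c − 0 − x)×3340
Column B: 2729×0 + 669.6×922 + 23750×2890 + (z_c − 2729 − 24419.6)×3340
The z_c×3340 term appears on both sides and cancels. Collect the known terms of each column as K = Σ(ρt)_known − 3340 × (depth of known layers): K_A = 0 − 3340×0 = 0; K_B = 69254871.2 − 3340×(2729 + 24419.6) = −21421452.8.
Balance: K_A − x×(3340 − 2700) = K_B, so x = (K_A − K_B)/(3340 − 2700) = 21421500/640 = 33500 m.

33500 m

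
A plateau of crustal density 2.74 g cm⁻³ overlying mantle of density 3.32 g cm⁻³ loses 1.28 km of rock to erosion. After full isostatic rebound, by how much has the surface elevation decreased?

0.224 km

Rebound u = e ρ_c/ρ_m = 1.28 km × 2.74/3.32 = 1.056 km.
Net surface drop = e − u = 1.28 km − 1.056 km = e (ρ_m − ρ_c)/ρ_m = 0.224 km.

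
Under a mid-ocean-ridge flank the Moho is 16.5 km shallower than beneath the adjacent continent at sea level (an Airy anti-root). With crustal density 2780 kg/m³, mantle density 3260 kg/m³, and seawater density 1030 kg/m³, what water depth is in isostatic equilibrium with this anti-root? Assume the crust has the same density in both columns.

4.53 km

Replacing a thickness d of crust by seawater at the top must be balanced by replacing crust with mantle at the base: d (ρ_c − ρ_w) = a (ρ_m − ρ_c).
d = a (ρ_m − ρ_c)/(ρ_c − ρ_w) = 16.5 km × 480/1750 = 4.53 km.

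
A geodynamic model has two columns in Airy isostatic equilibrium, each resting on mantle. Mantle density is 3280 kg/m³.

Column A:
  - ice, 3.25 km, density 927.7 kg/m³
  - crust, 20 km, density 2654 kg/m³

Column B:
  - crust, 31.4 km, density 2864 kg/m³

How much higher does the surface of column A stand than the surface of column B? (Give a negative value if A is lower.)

For any compensation level in the mantle, the mantle terms cancel and isostasy reduces to e = (Σt_A − Σt_B) − (Σ(ρt)_A − Σ(ρt)_B) / ρ_m.
Σt_A = 23.25 km; Σt_B = 31.4 km; Σ(ρt)_A = 56095.025; Σ(ρt)_B = 89929.6 (in km·kg/m³).
e = (23.25 − 31.4) − (56095.025 − 89929.6) / 3280 = 2.17 km.

2.17 km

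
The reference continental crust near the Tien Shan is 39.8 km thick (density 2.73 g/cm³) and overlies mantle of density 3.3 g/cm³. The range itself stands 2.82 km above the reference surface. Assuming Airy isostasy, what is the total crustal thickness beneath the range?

Root depth r = h ρ_c / (ρ_m − ρ_c) = 2.82 km × 2.73 / 0.57 = 13.51 km.
Total thickness = T + h + r = 39.8 km + 2.82 km + 13.51 km = 56.1 km.

56.1 km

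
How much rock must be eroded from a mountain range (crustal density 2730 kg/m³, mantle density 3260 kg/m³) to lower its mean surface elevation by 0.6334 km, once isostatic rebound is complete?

Net drop Δ = e − u = e − e ρ_c/ρ_m = e (ρ_m − ρ_c)/ρ_m.
e = Δ ρ_m/(ρ_m − ρ_c) = 0.6334 km × 3260/530 = 3.9 km.

3.9 km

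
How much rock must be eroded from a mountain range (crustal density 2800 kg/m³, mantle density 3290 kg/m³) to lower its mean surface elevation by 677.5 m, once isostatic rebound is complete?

Net drop Δ = e − u = e − e ρ_c/ρ_m = e (ρ_m − ρ_c)/ρ_m.
e = Δ ρ_m/(ρ_m − ρ_c) = 677.5 m × 3290/490 = 4550 m.

4550 m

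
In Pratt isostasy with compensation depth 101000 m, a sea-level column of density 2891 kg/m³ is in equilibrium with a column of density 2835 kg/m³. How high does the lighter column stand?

ρ_ref D = ρ (D + h) → h = D (ρ_ref − ρ)/ρ.
h = 101000 m × (2891 − 2835)/2835 = 2000 m.

2000 m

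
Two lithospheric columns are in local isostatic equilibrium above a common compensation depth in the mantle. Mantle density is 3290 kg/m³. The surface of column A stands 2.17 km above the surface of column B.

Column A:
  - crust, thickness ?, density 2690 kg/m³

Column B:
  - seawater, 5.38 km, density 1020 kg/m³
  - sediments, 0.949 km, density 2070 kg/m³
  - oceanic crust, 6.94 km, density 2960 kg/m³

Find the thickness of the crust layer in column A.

38 km

Take the compensation level at the base of the deeper column (depth z_c below the surface of column A) and equate Σ ρ_i t_i down to z_c; mantle fills any gap and the z_c terms cancel.
Column A: x×2690 + (z_c − 0 − x)×3290
Column B: 2.17×0 + 5.38×1020 + 0.949×2070 + 6.94×2960 + (z_c − 2.17 − 13.269)×3290
The z_c×3290 term appears on both sides and cancels. Collect the known terms of each column as K = Σ(ρt)_known − 3290 × (depth of known layers): K_A = 0 − 3290×0 = 0; K_B = 27994.43 − 3290×(2.17 + 13.269) = −22799.88.
Balance: K_A − x×(3290 − 2690) = K_B, so x = (K_A − K_B)/(3290 − 2690) = 22799.9/600 = 38 km.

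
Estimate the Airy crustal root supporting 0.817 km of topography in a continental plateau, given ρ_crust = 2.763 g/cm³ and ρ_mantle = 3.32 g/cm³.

4.05 km

Equating mass per unit area of the two columns: the weight of the topography is balanced by the buoyancy of the root, ρ_c h = (ρ_m − ρ_c) r.
r = h · ρ_c / (ρ_m − ρ_c) = 0.817 km × 2.763 / (3.32 − 2.763) = 4.05 km.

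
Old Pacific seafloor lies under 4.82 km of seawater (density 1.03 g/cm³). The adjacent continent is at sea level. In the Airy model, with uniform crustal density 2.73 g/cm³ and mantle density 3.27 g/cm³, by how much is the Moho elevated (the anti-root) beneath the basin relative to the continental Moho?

Equating mass per unit area of the two columns: replacing crust with seawater at the top is compensated by replacing crust with mantle at the base: d (ρ_c − ρ_w) = a (ρ_m − ρ_c).
a = d (ρ_c − ρ_w)/(ρ_m − ρ_c) = 4.82 km × 1.7/0.54 = 15.2 km.

15.2 km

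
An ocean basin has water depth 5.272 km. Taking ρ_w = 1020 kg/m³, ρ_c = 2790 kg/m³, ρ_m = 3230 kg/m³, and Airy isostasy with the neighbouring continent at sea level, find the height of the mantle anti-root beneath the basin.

Equating mass per unit area of the two columns: replacing crust with seawater at the top is compensated by replacing crust with mantle at the base: d (ρ_c − ρ_w) = a (ρ_m − ρ_c).
a = d (ρ_c − ρ_w)/(ρ_m − ρ_c) = 5.272 km × 1770/440 = 21.2 km.

21.2 km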